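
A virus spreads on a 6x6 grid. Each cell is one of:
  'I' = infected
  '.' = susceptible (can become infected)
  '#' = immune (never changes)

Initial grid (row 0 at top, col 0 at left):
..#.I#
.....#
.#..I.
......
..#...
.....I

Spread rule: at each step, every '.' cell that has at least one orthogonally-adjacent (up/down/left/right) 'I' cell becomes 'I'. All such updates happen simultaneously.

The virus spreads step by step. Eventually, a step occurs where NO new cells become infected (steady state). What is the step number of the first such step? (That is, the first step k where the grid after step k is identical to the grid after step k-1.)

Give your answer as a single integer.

Step 0 (initial): 3 infected
Step 1: +7 new -> 10 infected
Step 2: +6 new -> 16 infected
Step 3: +4 new -> 20 infected
Step 4: +3 new -> 23 infected
Step 5: +5 new -> 28 infected
Step 6: +3 new -> 31 infected
Step 7: +0 new -> 31 infected

Answer: 7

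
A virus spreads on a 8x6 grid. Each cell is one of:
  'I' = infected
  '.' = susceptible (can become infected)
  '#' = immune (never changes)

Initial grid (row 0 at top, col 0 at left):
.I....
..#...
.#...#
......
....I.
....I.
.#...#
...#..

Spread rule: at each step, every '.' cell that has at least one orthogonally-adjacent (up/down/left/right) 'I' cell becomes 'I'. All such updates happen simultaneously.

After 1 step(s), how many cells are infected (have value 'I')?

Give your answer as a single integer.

Answer: 12

Derivation:
Step 0 (initial): 3 infected
Step 1: +9 new -> 12 infected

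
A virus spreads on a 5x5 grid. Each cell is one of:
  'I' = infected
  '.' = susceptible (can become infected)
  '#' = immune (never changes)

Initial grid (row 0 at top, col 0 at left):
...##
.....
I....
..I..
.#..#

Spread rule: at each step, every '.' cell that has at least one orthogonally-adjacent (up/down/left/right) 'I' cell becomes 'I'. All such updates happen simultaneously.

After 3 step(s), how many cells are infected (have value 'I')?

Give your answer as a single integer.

Answer: 20

Derivation:
Step 0 (initial): 2 infected
Step 1: +7 new -> 9 infected
Step 2: +7 new -> 16 infected
Step 3: +4 new -> 20 infected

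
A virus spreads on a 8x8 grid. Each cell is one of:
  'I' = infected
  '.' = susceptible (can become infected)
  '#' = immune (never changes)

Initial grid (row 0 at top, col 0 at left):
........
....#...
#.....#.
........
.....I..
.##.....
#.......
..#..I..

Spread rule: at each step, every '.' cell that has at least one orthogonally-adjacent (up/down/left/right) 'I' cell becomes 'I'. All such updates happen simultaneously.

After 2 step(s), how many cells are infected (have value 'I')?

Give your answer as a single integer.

Step 0 (initial): 2 infected
Step 1: +7 new -> 9 infected
Step 2: +11 new -> 20 infected

Answer: 20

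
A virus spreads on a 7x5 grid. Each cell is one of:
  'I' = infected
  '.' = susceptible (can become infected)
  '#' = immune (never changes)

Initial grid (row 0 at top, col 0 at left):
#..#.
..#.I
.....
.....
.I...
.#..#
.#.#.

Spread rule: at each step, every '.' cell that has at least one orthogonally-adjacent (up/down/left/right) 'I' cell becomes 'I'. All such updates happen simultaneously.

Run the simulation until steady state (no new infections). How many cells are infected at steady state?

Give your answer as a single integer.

Answer: 27

Derivation:
Step 0 (initial): 2 infected
Step 1: +6 new -> 8 infected
Step 2: +8 new -> 16 infected
Step 3: +8 new -> 24 infected
Step 4: +2 new -> 26 infected
Step 5: +1 new -> 27 infected
Step 6: +0 new -> 27 infected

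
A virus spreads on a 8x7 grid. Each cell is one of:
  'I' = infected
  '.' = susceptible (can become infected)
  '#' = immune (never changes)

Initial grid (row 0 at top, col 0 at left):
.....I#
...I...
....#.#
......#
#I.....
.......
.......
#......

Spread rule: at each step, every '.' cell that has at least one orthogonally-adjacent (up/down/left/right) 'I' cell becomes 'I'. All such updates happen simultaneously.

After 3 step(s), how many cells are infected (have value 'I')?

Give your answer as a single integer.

Step 0 (initial): 3 infected
Step 1: +9 new -> 12 infected
Step 2: +13 new -> 25 infected
Step 3: +10 new -> 35 infected

Answer: 35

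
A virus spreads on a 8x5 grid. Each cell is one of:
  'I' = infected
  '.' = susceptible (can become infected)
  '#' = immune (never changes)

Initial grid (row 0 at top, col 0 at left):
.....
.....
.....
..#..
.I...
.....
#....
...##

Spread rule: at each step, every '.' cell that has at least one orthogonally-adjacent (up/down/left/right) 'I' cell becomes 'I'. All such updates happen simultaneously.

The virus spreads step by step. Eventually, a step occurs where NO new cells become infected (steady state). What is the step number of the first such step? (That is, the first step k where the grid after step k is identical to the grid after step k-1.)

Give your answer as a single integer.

Answer: 8

Derivation:
Step 0 (initial): 1 infected
Step 1: +4 new -> 5 infected
Step 2: +6 new -> 11 infected
Step 3: +8 new -> 19 infected
Step 4: +9 new -> 28 infected
Step 5: +5 new -> 33 infected
Step 6: +2 new -> 35 infected
Step 7: +1 new -> 36 infected
Step 8: +0 new -> 36 infected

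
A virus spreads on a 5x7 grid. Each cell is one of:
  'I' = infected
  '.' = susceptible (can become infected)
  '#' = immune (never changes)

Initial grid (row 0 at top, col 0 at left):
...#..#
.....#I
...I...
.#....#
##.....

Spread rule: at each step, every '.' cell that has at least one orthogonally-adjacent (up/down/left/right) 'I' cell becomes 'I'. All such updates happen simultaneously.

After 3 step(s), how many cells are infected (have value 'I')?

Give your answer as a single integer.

Step 0 (initial): 2 infected
Step 1: +5 new -> 7 infected
Step 2: +7 new -> 14 infected
Step 3: +7 new -> 21 infected

Answer: 21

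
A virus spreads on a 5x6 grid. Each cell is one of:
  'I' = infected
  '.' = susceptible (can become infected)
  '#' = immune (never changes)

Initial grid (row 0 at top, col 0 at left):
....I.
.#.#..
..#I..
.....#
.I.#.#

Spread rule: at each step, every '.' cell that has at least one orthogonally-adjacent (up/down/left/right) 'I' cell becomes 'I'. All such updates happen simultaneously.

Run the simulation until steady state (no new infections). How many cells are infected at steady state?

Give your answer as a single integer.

Answer: 24

Derivation:
Step 0 (initial): 3 infected
Step 1: +8 new -> 11 infected
Step 2: +7 new -> 18 infected
Step 3: +4 new -> 22 infected
Step 4: +2 new -> 24 infected
Step 5: +0 new -> 24 infected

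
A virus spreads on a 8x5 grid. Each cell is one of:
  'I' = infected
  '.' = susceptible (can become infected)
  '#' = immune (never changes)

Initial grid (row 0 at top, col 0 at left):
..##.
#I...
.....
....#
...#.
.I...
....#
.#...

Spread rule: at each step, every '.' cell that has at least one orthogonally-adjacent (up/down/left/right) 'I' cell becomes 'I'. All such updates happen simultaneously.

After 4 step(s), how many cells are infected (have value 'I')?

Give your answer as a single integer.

Step 0 (initial): 2 infected
Step 1: +7 new -> 9 infected
Step 2: +10 new -> 19 infected
Step 3: +8 new -> 27 infected
Step 4: +5 new -> 32 infected

Answer: 32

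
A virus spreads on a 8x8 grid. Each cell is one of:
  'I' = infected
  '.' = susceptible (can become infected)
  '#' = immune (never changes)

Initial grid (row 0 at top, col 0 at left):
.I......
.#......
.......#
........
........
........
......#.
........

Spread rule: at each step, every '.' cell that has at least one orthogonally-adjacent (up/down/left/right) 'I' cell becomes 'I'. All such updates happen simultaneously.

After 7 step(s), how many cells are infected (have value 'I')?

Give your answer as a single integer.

Step 0 (initial): 1 infected
Step 1: +2 new -> 3 infected
Step 2: +3 new -> 6 infected
Step 3: +4 new -> 10 infected
Step 4: +6 new -> 16 infected
Step 5: +7 new -> 23 infected
Step 6: +8 new -> 31 infected
Step 7: +8 new -> 39 infected

Answer: 39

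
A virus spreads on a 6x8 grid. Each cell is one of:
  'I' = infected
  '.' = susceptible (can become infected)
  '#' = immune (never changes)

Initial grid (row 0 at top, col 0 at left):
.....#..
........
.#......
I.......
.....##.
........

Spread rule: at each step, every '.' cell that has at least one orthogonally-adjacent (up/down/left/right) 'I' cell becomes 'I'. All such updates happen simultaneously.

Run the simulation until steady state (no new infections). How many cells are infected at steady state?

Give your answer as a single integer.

Answer: 44

Derivation:
Step 0 (initial): 1 infected
Step 1: +3 new -> 4 infected
Step 2: +4 new -> 8 infected
Step 3: +6 new -> 14 infected
Step 4: +6 new -> 20 infected
Step 5: +6 new -> 26 infected
Step 6: +5 new -> 31 infected
Step 7: +5 new -> 36 infected
Step 8: +4 new -> 40 infected
Step 9: +3 new -> 43 infected
Step 10: +1 new -> 44 infected
Step 11: +0 new -> 44 infected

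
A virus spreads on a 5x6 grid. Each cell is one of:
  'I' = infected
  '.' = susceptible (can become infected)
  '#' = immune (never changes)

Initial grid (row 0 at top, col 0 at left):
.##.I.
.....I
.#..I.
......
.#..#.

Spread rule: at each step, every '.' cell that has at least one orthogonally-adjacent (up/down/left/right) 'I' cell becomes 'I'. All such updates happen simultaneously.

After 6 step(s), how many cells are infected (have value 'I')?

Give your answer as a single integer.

Answer: 25

Derivation:
Step 0 (initial): 3 infected
Step 1: +6 new -> 9 infected
Step 2: +4 new -> 13 infected
Step 3: +4 new -> 17 infected
Step 4: +3 new -> 20 infected
Step 5: +2 new -> 22 infected
Step 6: +3 new -> 25 infected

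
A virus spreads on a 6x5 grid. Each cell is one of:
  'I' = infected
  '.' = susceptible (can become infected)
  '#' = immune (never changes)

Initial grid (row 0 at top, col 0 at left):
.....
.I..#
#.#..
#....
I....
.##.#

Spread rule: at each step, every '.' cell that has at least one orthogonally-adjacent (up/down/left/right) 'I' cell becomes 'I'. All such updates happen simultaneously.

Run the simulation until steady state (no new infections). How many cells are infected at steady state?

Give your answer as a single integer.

Answer: 23

Derivation:
Step 0 (initial): 2 infected
Step 1: +6 new -> 8 infected
Step 2: +5 new -> 13 infected
Step 3: +4 new -> 17 infected
Step 4: +5 new -> 22 infected
Step 5: +1 new -> 23 infected
Step 6: +0 new -> 23 infected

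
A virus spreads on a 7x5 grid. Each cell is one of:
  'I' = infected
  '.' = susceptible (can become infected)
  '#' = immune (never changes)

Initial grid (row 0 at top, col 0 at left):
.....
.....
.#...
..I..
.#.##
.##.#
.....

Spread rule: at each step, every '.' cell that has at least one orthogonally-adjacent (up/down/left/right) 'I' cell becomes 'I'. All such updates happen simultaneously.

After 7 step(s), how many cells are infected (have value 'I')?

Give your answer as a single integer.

Step 0 (initial): 1 infected
Step 1: +4 new -> 5 infected
Step 2: +4 new -> 9 infected
Step 3: +6 new -> 15 infected
Step 4: +5 new -> 20 infected
Step 5: +3 new -> 23 infected
Step 6: +1 new -> 24 infected
Step 7: +1 new -> 25 infected

Answer: 25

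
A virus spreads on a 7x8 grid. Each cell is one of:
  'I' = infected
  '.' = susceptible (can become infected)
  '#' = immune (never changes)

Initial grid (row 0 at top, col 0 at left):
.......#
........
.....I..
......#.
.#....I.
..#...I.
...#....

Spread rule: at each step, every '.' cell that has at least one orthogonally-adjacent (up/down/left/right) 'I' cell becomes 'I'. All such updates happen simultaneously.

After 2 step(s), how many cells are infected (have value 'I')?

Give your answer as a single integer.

Step 0 (initial): 3 infected
Step 1: +9 new -> 12 infected
Step 2: +11 new -> 23 infected

Answer: 23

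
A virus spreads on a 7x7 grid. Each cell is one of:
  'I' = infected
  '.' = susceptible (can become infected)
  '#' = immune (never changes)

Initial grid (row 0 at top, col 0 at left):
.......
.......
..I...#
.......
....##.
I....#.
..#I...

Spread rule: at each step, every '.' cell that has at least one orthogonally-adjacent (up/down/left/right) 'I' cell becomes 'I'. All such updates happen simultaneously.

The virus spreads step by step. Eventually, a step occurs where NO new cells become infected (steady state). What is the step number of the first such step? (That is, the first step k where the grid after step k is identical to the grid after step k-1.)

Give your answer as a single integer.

Step 0 (initial): 3 infected
Step 1: +9 new -> 12 infected
Step 2: +15 new -> 27 infected
Step 3: +7 new -> 34 infected
Step 4: +5 new -> 39 infected
Step 5: +4 new -> 43 infected
Step 6: +1 new -> 44 infected
Step 7: +0 new -> 44 infected

Answer: 7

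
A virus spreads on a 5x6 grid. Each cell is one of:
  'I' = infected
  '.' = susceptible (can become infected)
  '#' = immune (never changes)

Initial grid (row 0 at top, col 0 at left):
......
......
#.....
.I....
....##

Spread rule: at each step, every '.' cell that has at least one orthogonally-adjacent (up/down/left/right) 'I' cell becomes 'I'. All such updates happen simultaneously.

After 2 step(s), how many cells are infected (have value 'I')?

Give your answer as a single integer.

Step 0 (initial): 1 infected
Step 1: +4 new -> 5 infected
Step 2: +5 new -> 10 infected

Answer: 10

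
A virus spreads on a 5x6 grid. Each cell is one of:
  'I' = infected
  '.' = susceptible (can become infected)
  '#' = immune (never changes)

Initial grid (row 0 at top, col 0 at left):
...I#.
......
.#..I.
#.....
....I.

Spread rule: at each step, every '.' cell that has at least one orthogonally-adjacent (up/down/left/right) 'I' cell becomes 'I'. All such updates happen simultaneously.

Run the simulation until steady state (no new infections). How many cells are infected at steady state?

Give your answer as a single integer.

Step 0 (initial): 3 infected
Step 1: +8 new -> 11 infected
Step 2: +7 new -> 18 infected
Step 3: +5 new -> 23 infected
Step 4: +3 new -> 26 infected
Step 5: +1 new -> 27 infected
Step 6: +0 new -> 27 infected

Answer: 27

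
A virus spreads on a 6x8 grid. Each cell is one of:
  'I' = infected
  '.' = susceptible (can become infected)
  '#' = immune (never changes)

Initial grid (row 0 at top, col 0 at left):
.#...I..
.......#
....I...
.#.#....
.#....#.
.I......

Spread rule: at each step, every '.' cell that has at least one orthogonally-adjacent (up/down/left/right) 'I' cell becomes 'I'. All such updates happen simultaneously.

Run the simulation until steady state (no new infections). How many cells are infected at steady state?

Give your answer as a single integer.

Step 0 (initial): 3 infected
Step 1: +9 new -> 12 infected
Step 2: +11 new -> 23 infected
Step 3: +10 new -> 33 infected
Step 4: +4 new -> 37 infected
Step 5: +3 new -> 40 infected
Step 6: +2 new -> 42 infected
Step 7: +0 new -> 42 infected

Answer: 42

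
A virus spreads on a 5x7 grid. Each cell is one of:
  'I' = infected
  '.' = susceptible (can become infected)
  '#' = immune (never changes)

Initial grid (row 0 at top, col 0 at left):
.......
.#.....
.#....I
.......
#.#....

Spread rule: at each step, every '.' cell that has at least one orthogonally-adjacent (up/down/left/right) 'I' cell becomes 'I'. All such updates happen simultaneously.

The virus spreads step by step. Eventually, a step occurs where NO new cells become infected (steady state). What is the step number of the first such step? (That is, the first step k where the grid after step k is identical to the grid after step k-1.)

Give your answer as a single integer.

Answer: 10

Derivation:
Step 0 (initial): 1 infected
Step 1: +3 new -> 4 infected
Step 2: +5 new -> 9 infected
Step 3: +5 new -> 14 infected
Step 4: +5 new -> 19 infected
Step 5: +4 new -> 23 infected
Step 6: +2 new -> 25 infected
Step 7: +3 new -> 28 infected
Step 8: +2 new -> 30 infected
Step 9: +1 new -> 31 infected
Step 10: +0 new -> 31 infected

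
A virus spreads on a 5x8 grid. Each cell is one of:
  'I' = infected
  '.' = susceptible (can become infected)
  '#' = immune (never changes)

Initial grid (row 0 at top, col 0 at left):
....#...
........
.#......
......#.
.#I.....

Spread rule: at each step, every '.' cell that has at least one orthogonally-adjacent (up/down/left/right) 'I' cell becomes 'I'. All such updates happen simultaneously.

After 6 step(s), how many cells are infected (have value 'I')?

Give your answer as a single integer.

Step 0 (initial): 1 infected
Step 1: +2 new -> 3 infected
Step 2: +4 new -> 7 infected
Step 3: +5 new -> 12 infected
Step 4: +8 new -> 20 infected
Step 5: +6 new -> 26 infected
Step 6: +4 new -> 30 infected

Answer: 30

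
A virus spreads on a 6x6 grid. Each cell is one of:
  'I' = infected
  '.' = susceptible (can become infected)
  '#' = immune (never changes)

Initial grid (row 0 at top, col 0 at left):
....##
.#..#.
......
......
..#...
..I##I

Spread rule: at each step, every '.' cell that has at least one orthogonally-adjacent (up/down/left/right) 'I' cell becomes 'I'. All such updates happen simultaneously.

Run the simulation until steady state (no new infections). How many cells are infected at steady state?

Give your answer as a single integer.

Step 0 (initial): 2 infected
Step 1: +2 new -> 4 infected
Step 2: +4 new -> 8 infected
Step 3: +5 new -> 13 infected
Step 4: +6 new -> 19 infected
Step 5: +3 new -> 22 infected
Step 6: +3 new -> 25 infected
Step 7: +3 new -> 28 infected
Step 8: +1 new -> 29 infected
Step 9: +0 new -> 29 infected

Answer: 29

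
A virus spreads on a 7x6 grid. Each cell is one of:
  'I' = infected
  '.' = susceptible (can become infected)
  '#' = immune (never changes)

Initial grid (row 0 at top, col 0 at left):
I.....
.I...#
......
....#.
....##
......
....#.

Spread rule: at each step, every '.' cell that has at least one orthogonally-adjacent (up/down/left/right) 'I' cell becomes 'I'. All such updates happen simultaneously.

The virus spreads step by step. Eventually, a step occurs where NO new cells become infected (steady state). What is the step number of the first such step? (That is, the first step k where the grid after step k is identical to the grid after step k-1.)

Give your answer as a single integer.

Answer: 10

Derivation:
Step 0 (initial): 2 infected
Step 1: +4 new -> 6 infected
Step 2: +5 new -> 11 infected
Step 3: +6 new -> 17 infected
Step 4: +6 new -> 23 infected
Step 5: +6 new -> 29 infected
Step 6: +4 new -> 33 infected
Step 7: +2 new -> 35 infected
Step 8: +1 new -> 36 infected
Step 9: +1 new -> 37 infected
Step 10: +0 new -> 37 infected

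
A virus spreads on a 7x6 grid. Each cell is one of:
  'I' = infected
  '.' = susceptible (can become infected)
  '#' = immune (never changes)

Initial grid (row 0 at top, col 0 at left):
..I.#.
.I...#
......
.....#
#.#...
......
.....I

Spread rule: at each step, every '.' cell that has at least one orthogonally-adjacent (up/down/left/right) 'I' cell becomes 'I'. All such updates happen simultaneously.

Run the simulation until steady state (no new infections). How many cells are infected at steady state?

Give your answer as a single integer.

Step 0 (initial): 3 infected
Step 1: +7 new -> 10 infected
Step 2: +8 new -> 18 infected
Step 3: +8 new -> 26 infected
Step 4: +7 new -> 33 infected
Step 5: +3 new -> 36 infected
Step 6: +0 new -> 36 infected

Answer: 36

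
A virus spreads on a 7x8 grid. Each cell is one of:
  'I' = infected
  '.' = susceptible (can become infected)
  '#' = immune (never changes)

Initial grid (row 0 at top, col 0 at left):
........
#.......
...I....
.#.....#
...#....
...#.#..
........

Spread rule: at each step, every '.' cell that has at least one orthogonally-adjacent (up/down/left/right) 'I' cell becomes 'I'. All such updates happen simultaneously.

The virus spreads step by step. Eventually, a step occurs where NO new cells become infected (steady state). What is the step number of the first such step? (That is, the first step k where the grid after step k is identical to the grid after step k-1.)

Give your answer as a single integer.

Answer: 9

Derivation:
Step 0 (initial): 1 infected
Step 1: +4 new -> 5 infected
Step 2: +7 new -> 12 infected
Step 3: +9 new -> 21 infected
Step 4: +10 new -> 31 infected
Step 5: +8 new -> 39 infected
Step 6: +7 new -> 46 infected
Step 7: +3 new -> 49 infected
Step 8: +1 new -> 50 infected
Step 9: +0 new -> 50 infected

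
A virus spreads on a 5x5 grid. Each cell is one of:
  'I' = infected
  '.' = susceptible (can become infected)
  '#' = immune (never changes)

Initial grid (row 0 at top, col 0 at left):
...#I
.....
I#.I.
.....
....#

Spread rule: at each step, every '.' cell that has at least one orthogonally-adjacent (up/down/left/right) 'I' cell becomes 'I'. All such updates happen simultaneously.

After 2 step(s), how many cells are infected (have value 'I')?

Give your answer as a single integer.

Answer: 18

Derivation:
Step 0 (initial): 3 infected
Step 1: +7 new -> 10 infected
Step 2: +8 new -> 18 infected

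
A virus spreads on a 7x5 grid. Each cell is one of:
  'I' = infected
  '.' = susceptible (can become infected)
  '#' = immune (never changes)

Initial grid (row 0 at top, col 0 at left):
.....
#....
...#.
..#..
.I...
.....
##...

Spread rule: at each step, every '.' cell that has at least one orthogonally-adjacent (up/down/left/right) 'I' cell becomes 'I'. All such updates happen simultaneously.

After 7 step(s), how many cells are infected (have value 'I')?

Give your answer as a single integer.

Step 0 (initial): 1 infected
Step 1: +4 new -> 5 infected
Step 2: +5 new -> 10 infected
Step 3: +7 new -> 17 infected
Step 4: +5 new -> 22 infected
Step 5: +5 new -> 27 infected
Step 6: +2 new -> 29 infected
Step 7: +1 new -> 30 infected

Answer: 30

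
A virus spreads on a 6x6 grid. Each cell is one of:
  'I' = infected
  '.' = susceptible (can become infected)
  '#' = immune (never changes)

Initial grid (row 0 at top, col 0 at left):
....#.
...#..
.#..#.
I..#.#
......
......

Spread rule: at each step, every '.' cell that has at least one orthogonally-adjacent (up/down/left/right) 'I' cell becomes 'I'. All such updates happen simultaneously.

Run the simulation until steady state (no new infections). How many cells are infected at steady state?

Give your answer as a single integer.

Step 0 (initial): 1 infected
Step 1: +3 new -> 4 infected
Step 2: +4 new -> 8 infected
Step 3: +5 new -> 13 infected
Step 4: +5 new -> 18 infected
Step 5: +3 new -> 21 infected
Step 6: +4 new -> 25 infected
Step 7: +1 new -> 26 infected
Step 8: +0 new -> 26 infected

Answer: 26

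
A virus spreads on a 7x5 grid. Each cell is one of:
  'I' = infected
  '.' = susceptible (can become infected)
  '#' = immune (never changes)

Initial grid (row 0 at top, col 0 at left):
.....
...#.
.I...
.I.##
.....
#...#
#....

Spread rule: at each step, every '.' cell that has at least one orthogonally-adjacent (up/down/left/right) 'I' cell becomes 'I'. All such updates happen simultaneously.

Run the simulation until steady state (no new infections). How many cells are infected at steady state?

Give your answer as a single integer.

Answer: 29

Derivation:
Step 0 (initial): 2 infected
Step 1: +6 new -> 8 infected
Step 2: +7 new -> 15 infected
Step 3: +6 new -> 21 infected
Step 4: +5 new -> 26 infected
Step 5: +2 new -> 28 infected
Step 6: +1 new -> 29 infected
Step 7: +0 new -> 29 infected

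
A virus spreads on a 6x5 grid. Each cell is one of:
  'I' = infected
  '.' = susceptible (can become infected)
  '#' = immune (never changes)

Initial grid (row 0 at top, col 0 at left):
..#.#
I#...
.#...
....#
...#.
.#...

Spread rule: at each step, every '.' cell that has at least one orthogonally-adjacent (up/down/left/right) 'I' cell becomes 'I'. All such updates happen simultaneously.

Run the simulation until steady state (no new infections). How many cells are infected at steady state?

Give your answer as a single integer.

Answer: 23

Derivation:
Step 0 (initial): 1 infected
Step 1: +2 new -> 3 infected
Step 2: +2 new -> 5 infected
Step 3: +2 new -> 7 infected
Step 4: +3 new -> 10 infected
Step 5: +3 new -> 13 infected
Step 6: +3 new -> 16 infected
Step 7: +3 new -> 19 infected
Step 8: +3 new -> 22 infected
Step 9: +1 new -> 23 infected
Step 10: +0 new -> 23 infected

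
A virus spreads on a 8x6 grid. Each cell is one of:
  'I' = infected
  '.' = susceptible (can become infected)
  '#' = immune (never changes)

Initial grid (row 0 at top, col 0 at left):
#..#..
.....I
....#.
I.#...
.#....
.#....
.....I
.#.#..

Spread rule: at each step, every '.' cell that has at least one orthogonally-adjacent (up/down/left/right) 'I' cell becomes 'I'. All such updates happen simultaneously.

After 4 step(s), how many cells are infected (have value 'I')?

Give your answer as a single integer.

Answer: 39

Derivation:
Step 0 (initial): 3 infected
Step 1: +9 new -> 12 infected
Step 2: +10 new -> 22 infected
Step 3: +9 new -> 31 infected
Step 4: +8 new -> 39 infected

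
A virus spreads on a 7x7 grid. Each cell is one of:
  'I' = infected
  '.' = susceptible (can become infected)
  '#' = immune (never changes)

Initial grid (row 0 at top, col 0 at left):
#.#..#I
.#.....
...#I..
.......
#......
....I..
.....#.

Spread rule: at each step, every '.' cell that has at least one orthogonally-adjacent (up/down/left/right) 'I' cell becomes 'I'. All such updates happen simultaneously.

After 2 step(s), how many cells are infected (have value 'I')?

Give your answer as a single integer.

Step 0 (initial): 3 infected
Step 1: +8 new -> 11 infected
Step 2: +11 new -> 22 infected

Answer: 22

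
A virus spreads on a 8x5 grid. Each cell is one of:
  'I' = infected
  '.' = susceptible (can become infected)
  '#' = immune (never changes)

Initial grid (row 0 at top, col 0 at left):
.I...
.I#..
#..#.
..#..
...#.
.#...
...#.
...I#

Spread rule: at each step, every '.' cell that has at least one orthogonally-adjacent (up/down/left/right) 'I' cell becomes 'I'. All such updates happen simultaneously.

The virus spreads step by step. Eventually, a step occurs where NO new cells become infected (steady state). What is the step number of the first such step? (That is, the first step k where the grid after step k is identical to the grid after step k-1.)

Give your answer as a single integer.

Step 0 (initial): 3 infected
Step 1: +5 new -> 8 infected
Step 2: +5 new -> 13 infected
Step 3: +7 new -> 20 infected
Step 4: +5 new -> 25 infected
Step 5: +3 new -> 28 infected
Step 6: +3 new -> 31 infected
Step 7: +1 new -> 32 infected
Step 8: +0 new -> 32 infected

Answer: 8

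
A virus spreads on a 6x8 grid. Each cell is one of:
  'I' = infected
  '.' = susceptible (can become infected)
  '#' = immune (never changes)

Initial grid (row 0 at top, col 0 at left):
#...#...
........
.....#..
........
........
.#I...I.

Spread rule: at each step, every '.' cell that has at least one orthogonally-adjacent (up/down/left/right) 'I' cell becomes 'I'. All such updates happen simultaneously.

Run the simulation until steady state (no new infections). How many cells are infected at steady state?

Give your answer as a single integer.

Answer: 44

Derivation:
Step 0 (initial): 2 infected
Step 1: +5 new -> 7 infected
Step 2: +7 new -> 14 infected
Step 3: +8 new -> 22 infected
Step 4: +8 new -> 30 infected
Step 5: +8 new -> 38 infected
Step 6: +6 new -> 44 infected
Step 7: +0 new -> 44 infected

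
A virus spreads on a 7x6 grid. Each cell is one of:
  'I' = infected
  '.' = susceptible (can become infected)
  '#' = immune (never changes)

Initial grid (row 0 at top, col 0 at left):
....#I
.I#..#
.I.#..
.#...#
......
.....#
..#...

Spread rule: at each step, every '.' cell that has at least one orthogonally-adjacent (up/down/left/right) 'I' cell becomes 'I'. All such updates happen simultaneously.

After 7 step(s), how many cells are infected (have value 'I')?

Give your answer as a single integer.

Step 0 (initial): 3 infected
Step 1: +4 new -> 7 infected
Step 2: +4 new -> 11 infected
Step 3: +4 new -> 15 infected
Step 4: +6 new -> 21 infected
Step 5: +6 new -> 27 infected
Step 6: +5 new -> 32 infected
Step 7: +1 new -> 33 infected

Answer: 33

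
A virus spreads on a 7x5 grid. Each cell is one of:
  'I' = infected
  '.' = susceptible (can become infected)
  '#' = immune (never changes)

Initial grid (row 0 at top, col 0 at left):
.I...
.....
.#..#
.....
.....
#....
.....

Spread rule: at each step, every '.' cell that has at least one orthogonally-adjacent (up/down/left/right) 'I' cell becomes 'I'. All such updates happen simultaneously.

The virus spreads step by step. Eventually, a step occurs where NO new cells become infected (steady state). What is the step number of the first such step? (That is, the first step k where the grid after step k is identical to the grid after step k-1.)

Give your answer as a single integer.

Step 0 (initial): 1 infected
Step 1: +3 new -> 4 infected
Step 2: +3 new -> 7 infected
Step 3: +4 new -> 11 infected
Step 4: +4 new -> 15 infected
Step 5: +4 new -> 19 infected
Step 6: +4 new -> 23 infected
Step 7: +4 new -> 27 infected
Step 8: +3 new -> 30 infected
Step 9: +2 new -> 32 infected
Step 10: +0 new -> 32 infected

Answer: 10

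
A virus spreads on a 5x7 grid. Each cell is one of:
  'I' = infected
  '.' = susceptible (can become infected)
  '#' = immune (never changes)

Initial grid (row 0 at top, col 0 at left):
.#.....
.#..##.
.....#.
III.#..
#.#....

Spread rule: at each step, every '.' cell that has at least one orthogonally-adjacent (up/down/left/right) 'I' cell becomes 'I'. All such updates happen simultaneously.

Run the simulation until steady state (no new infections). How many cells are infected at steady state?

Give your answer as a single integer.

Step 0 (initial): 3 infected
Step 1: +5 new -> 8 infected
Step 2: +4 new -> 12 infected
Step 3: +5 new -> 17 infected
Step 4: +2 new -> 19 infected
Step 5: +3 new -> 22 infected
Step 6: +2 new -> 24 infected
Step 7: +2 new -> 26 infected
Step 8: +1 new -> 27 infected
Step 9: +0 new -> 27 infected

Answer: 27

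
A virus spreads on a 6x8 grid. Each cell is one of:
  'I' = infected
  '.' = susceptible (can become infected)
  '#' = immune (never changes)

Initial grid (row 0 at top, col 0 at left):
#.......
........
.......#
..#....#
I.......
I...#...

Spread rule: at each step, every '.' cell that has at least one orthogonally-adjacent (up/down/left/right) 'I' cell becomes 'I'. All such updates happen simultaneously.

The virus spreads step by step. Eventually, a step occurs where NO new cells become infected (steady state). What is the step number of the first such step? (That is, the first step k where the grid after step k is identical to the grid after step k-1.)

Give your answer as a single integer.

Answer: 12

Derivation:
Step 0 (initial): 2 infected
Step 1: +3 new -> 5 infected
Step 2: +4 new -> 9 infected
Step 3: +4 new -> 13 infected
Step 4: +4 new -> 17 infected
Step 5: +5 new -> 22 infected
Step 6: +6 new -> 28 infected
Step 7: +6 new -> 34 infected
Step 8: +4 new -> 38 infected
Step 9: +2 new -> 40 infected
Step 10: +2 new -> 42 infected
Step 11: +1 new -> 43 infected
Step 12: +0 new -> 43 infected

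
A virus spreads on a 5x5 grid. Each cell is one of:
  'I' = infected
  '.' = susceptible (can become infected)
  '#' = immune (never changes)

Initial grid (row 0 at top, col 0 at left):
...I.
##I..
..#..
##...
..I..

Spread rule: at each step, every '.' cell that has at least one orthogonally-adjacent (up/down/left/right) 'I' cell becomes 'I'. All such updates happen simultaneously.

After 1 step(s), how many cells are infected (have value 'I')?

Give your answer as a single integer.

Step 0 (initial): 3 infected
Step 1: +6 new -> 9 infected

Answer: 9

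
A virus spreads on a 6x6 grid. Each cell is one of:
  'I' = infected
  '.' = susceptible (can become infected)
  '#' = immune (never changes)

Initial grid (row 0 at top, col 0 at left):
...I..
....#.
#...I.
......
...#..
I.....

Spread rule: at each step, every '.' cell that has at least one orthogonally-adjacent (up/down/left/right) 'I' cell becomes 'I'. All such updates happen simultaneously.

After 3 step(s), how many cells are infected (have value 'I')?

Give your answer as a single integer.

Answer: 31

Derivation:
Step 0 (initial): 3 infected
Step 1: +8 new -> 11 infected
Step 2: +11 new -> 22 infected
Step 3: +9 new -> 31 infected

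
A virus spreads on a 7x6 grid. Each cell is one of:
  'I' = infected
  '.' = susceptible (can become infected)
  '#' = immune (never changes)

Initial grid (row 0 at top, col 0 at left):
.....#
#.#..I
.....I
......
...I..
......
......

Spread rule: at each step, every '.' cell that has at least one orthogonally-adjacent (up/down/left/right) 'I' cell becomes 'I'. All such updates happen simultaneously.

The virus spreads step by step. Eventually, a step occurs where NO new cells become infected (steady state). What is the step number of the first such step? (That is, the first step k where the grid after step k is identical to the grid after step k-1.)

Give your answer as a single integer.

Step 0 (initial): 3 infected
Step 1: +7 new -> 10 infected
Step 2: +10 new -> 20 infected
Step 3: +8 new -> 28 infected
Step 4: +6 new -> 34 infected
Step 5: +4 new -> 38 infected
Step 6: +1 new -> 39 infected
Step 7: +0 new -> 39 infected

Answer: 7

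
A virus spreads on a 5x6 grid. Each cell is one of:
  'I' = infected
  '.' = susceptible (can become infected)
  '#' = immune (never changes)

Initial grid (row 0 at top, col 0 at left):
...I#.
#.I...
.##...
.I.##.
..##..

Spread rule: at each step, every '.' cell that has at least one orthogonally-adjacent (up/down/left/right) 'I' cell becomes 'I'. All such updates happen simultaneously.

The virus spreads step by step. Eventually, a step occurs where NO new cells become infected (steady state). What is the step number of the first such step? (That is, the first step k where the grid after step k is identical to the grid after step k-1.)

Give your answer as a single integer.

Answer: 8

Derivation:
Step 0 (initial): 3 infected
Step 1: +6 new -> 9 infected
Step 2: +5 new -> 14 infected
Step 3: +3 new -> 17 infected
Step 4: +2 new -> 19 infected
Step 5: +1 new -> 20 infected
Step 6: +1 new -> 21 infected
Step 7: +1 new -> 22 infected
Step 8: +0 new -> 22 infected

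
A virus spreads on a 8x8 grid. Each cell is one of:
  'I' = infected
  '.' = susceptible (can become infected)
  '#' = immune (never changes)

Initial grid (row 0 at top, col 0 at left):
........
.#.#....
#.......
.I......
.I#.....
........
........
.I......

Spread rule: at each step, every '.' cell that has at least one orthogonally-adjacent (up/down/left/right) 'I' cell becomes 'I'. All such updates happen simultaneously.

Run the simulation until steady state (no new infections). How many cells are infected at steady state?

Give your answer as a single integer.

Step 0 (initial): 3 infected
Step 1: +8 new -> 11 infected
Step 2: +7 new -> 18 infected
Step 3: +7 new -> 25 infected
Step 4: +7 new -> 32 infected
Step 5: +9 new -> 41 infected
Step 6: +9 new -> 50 infected
Step 7: +7 new -> 57 infected
Step 8: +2 new -> 59 infected
Step 9: +1 new -> 60 infected
Step 10: +0 new -> 60 infected

Answer: 60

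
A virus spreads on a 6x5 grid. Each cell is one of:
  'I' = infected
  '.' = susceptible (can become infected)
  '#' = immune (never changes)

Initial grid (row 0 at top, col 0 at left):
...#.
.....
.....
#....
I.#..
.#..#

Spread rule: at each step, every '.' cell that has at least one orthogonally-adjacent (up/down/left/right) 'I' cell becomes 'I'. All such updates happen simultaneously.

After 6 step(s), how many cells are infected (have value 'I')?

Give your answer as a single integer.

Step 0 (initial): 1 infected
Step 1: +2 new -> 3 infected
Step 2: +1 new -> 4 infected
Step 3: +2 new -> 6 infected
Step 4: +4 new -> 10 infected
Step 5: +6 new -> 16 infected
Step 6: +6 new -> 22 infected

Answer: 22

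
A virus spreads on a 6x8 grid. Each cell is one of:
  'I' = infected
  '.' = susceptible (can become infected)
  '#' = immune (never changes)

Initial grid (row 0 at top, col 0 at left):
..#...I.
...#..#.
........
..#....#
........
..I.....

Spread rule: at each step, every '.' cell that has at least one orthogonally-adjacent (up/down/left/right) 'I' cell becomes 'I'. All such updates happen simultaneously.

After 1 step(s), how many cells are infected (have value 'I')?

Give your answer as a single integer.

Step 0 (initial): 2 infected
Step 1: +5 new -> 7 infected

Answer: 7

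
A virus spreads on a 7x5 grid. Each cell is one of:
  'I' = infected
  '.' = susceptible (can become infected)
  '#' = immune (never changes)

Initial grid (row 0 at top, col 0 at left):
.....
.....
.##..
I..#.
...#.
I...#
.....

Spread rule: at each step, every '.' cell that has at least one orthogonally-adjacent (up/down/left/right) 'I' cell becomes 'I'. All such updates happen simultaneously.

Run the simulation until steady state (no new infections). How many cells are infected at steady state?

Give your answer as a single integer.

Step 0 (initial): 2 infected
Step 1: +5 new -> 7 infected
Step 2: +5 new -> 12 infected
Step 3: +5 new -> 17 infected
Step 4: +3 new -> 20 infected
Step 5: +3 new -> 23 infected
Step 6: +3 new -> 26 infected
Step 7: +2 new -> 28 infected
Step 8: +1 new -> 29 infected
Step 9: +1 new -> 30 infected
Step 10: +0 new -> 30 infected

Answer: 30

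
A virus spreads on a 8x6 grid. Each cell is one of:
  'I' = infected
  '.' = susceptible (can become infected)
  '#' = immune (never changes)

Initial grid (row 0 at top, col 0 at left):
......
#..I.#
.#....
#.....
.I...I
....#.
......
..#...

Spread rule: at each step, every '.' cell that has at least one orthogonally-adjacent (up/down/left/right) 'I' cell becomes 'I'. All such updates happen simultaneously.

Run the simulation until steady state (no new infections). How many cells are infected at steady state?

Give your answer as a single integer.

Step 0 (initial): 3 infected
Step 1: +11 new -> 14 infected
Step 2: +14 new -> 28 infected
Step 3: +8 new -> 36 infected
Step 4: +4 new -> 40 infected
Step 5: +1 new -> 41 infected
Step 6: +0 new -> 41 infected

Answer: 41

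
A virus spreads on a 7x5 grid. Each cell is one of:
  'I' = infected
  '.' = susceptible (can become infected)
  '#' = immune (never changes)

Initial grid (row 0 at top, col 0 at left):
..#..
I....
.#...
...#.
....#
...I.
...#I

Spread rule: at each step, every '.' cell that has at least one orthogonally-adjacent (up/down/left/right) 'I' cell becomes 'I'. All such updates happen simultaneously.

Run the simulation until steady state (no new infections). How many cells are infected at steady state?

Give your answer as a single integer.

Step 0 (initial): 3 infected
Step 1: +6 new -> 9 infected
Step 2: +6 new -> 15 infected
Step 3: +8 new -> 23 infected
Step 4: +4 new -> 27 infected
Step 5: +2 new -> 29 infected
Step 6: +1 new -> 30 infected
Step 7: +0 new -> 30 infected

Answer: 30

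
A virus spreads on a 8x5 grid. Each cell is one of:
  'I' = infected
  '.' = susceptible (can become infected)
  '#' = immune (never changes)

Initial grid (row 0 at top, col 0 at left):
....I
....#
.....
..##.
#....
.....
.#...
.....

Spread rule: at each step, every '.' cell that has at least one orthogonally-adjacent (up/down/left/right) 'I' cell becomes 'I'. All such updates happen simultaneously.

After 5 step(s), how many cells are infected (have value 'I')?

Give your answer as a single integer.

Answer: 14

Derivation:
Step 0 (initial): 1 infected
Step 1: +1 new -> 2 infected
Step 2: +2 new -> 4 infected
Step 3: +3 new -> 7 infected
Step 4: +4 new -> 11 infected
Step 5: +3 new -> 14 infected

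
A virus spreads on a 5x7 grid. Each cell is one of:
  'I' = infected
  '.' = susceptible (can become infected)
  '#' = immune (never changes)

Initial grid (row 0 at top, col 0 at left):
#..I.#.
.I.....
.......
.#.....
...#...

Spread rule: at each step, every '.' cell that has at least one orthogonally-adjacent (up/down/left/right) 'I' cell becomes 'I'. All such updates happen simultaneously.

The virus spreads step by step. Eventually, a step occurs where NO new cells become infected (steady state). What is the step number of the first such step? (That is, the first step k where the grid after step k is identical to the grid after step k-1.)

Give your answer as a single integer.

Step 0 (initial): 2 infected
Step 1: +7 new -> 9 infected
Step 2: +4 new -> 13 infected
Step 3: +5 new -> 18 infected
Step 4: +5 new -> 23 infected
Step 5: +5 new -> 28 infected
Step 6: +2 new -> 30 infected
Step 7: +1 new -> 31 infected
Step 8: +0 new -> 31 infected

Answer: 8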